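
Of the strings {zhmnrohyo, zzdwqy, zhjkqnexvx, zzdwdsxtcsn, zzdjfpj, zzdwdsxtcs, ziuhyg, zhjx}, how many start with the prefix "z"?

Filter for entries beginning with "z":
Words under "z": zhjkqnexvx, zhjx, zhmnrohyo, ziuhyg, zzdjfpj, zzdwdsxtcs, zzdwdsxtcsn, zzdwqy
Count: 8

8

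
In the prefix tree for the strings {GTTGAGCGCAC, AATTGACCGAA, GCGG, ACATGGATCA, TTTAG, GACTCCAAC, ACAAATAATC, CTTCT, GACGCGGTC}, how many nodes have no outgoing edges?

9

Leaves are exactly the stored words that no other stored word extends.
Those words: "AATTGACCGAA", "ACAAATAATC", "ACATGGATCA", "CTTCT", "GACGCGGTC", "GACTCCAAC", "GCGG", "GTTGAGCGCAC", "TTTAG"
Leaf count: 9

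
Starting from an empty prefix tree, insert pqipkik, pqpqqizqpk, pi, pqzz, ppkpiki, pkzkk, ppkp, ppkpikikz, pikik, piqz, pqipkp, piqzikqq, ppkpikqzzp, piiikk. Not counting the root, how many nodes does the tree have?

Insert word by word; a character creates a node only if that edge doesn't already exist:
  "pqipkik" → 7 new (p, q, i, p, k, i, k)
  "pqpqqizqpk" → prefix "pq" already present; 8 new (p, q, q, i, z, q, p, k)
  "pi" → prefix "p" already present; 1 new (i)
  "pqzz" → prefix "pq" already present; 2 new (z, z)
  "ppkpiki" → prefix "p" already present; 6 new (p, k, p, i, k, i)
  "pkzkk" → prefix "p" already present; 4 new (k, z, k, k)
  "ppkp" → prefix "ppkp" already present; 0 new (none)
  "ppkpikikz" → prefix "ppkpiki" already present; 2 new (k, z)
  "pikik" → prefix "pi" already present; 3 new (k, i, k)
  "piqz" → prefix "pi" already present; 2 new (q, z)
  "pqipkp" → prefix "pqipk" already present; 1 new (p)
  "piqzikqq" → prefix "piqz" already present; 4 new (i, k, q, q)
  "ppkpikqzzp" → prefix "ppkpik" already present; 4 new (q, z, z, p)
  "piiikk" → prefix "pi" already present; 4 new (i, i, k, k)
Total nodes = 7 + 8 + 1 + 2 + 6 + 4 + 0 + 2 + 3 + 2 + 1 + 4 + 4 + 4 = 48

48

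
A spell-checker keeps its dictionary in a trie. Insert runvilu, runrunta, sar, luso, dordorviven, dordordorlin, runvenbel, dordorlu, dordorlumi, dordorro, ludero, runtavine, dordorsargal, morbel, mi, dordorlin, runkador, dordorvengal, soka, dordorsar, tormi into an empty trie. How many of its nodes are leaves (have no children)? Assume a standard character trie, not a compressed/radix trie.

Leaves are exactly the stored words that no other stored word extends.
Those words: "dordordorlin", "dordorlin", "dordorlumi", "dordorro", "dordorsargal", "dordorvengal", "dordorviven", "ludero", "luso", "mi", "morbel", "runkador", "runrunta", "runtavine", "runvenbel", "runvilu", "sar", "soka", "tormi"
Leaf count: 19

19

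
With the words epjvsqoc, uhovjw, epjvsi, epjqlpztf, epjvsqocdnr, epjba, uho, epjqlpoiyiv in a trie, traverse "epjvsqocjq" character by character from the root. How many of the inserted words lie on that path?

1

Traverse "epjvsqocjq" character by character; count nodes along the way that are marked as word ends.
Prefixes of the query that are stored words: "epjvsqoc"
Count: 1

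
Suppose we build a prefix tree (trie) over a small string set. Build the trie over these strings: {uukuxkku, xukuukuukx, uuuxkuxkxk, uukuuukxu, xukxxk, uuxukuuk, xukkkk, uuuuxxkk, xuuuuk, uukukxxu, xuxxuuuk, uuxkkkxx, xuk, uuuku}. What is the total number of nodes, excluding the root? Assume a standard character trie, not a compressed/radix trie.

Insert word by word; a character creates a node only if that edge doesn't already exist:
  "uukuxkku" → 8 new (u, u, k, u, x, k, k, u)
  "xukuukuukx" → 10 new (x, u, k, u, u, k, u, u, k, x)
  "uuuxkuxkxk" → prefix "uu" already present; 8 new (u, x, k, u, x, k, x, k)
  "uukuuukxu" → prefix "uuku" already present; 5 new (u, u, k, x, u)
  "xukxxk" → prefix "xuk" already present; 3 new (x, x, k)
  "uuxukuuk" → prefix "uu" already present; 6 new (x, u, k, u, u, k)
  "xukkkk" → prefix "xuk" already present; 3 new (k, k, k)
  "uuuuxxkk" → prefix "uuu" already present; 5 new (u, x, x, k, k)
  "xuuuuk" → prefix "xu" already present; 4 new (u, u, u, k)
  "uukukxxu" → prefix "uuku" already present; 4 new (k, x, x, u)
  "xuxxuuuk" → prefix "xu" already present; 6 new (x, x, u, u, u, k)
  "uuxkkkxx" → prefix "uux" already present; 5 new (k, k, k, x, x)
  "xuk" → prefix "xuk" already present; 0 new (none)
  "uuuku" → prefix "uuu" already present; 2 new (k, u)
Total nodes = 8 + 10 + 8 + 5 + 3 + 6 + 3 + 5 + 4 + 4 + 6 + 5 + 0 + 2 = 69

69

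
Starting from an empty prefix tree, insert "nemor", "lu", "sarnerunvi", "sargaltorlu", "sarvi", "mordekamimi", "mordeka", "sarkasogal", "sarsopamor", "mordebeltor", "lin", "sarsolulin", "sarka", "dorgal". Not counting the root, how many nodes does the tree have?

Trace insertions, counting only characters that open a new branch:
  "nemor" → 5 new (n, e, m, o, r)
  "lu" → 2 new (l, u)
  "sarnerunvi" → 10 new (s, a, r, n, e, r, u, n, v, i)
  "sargaltorlu" → prefix "sar" already present; 8 new (g, a, l, t, o, r, l, u)
  "sarvi" → prefix "sar" already present; 2 new (v, i)
  "mordekamimi" → 11 new (m, o, r, d, e, k, a, m, i, m, i)
  "mordeka" → prefix "mordeka" already present; 0 new (none)
  "sarkasogal" → prefix "sar" already present; 7 new (k, a, s, o, g, a, l)
  "sarsopamor" → prefix "sar" already present; 7 new (s, o, p, a, m, o, r)
  "mordebeltor" → prefix "morde" already present; 6 new (b, e, l, t, o, r)
  "lin" → prefix "l" already present; 2 new (i, n)
  "sarsolulin" → prefix "sarso" already present; 5 new (l, u, l, i, n)
  "sarka" → prefix "sarka" already present; 0 new (none)
  "dorgal" → 6 new (d, o, r, g, a, l)
Total nodes = 5 + 2 + 10 + 8 + 2 + 11 + 0 + 7 + 7 + 6 + 2 + 5 + 0 + 6 = 71

71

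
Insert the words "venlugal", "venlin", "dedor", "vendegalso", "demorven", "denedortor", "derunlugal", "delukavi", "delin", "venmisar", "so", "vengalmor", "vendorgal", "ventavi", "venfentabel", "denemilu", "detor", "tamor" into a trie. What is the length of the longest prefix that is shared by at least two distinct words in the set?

4

Look for the deepest trie node that still has at least two words in its subtree.
e.g. "denedortor" and "denemilu" share the prefix "dene" of length 4; no pair shares a longer one.
Longest shared-prefix length: 4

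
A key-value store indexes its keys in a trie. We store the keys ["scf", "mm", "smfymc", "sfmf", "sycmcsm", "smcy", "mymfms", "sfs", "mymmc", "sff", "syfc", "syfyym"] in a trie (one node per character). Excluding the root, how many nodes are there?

35

Trace insertions, counting only characters that open a new branch:
  "scf" → 3 new (s, c, f)
  "mm" → 2 new (m, m)
  "smfymc" → prefix "s" already present; 5 new (m, f, y, m, c)
  "sfmf" → prefix "s" already present; 3 new (f, m, f)
  "sycmcsm" → prefix "s" already present; 6 new (y, c, m, c, s, m)
  "smcy" → prefix "sm" already present; 2 new (c, y)
  "mymfms" → prefix "m" already present; 5 new (y, m, f, m, s)
  "sfs" → prefix "sf" already present; 1 new (s)
  "mymmc" → prefix "mym" already present; 2 new (m, c)
  "sff" → prefix "sf" already present; 1 new (f)
  "syfc" → prefix "sy" already present; 2 new (f, c)
  "syfyym" → prefix "syf" already present; 3 new (y, y, m)
Total nodes = 3 + 2 + 5 + 3 + 6 + 2 + 5 + 1 + 2 + 1 + 2 + 3 = 35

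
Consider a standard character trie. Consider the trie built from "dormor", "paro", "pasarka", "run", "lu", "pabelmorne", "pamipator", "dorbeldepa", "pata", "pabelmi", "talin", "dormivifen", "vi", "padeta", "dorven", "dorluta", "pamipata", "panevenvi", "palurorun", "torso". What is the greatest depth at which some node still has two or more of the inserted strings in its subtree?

7

Equivalently: take the maximum, over all pairs, of their longest common prefix length.
e.g. "pamipata" and "pamipator" share the prefix "pamipat" of length 7; no pair shares a longer one.
Longest shared-prefix length: 7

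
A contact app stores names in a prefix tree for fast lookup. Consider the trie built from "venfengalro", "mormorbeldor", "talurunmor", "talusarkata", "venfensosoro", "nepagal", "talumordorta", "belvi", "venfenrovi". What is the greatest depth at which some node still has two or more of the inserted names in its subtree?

6

Equivalently: take the maximum, over all pairs, of their longest common prefix length.
"venfengalro" and "venfenrovi" agree on "venfen" (6 characters) before diverging; nothing deeper is shared.
Longest shared-prefix length: 6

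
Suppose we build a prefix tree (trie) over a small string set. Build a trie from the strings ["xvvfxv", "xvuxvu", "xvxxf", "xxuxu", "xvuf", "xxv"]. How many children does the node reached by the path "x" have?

2

Walk "x" from the root, arriving at one node.
Distinct next characters after "x": v, x.
That node has 2 child edges.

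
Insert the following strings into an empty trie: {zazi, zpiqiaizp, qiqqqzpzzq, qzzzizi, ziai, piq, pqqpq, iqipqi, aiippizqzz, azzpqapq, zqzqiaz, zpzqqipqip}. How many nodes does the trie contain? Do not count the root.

Insert word by word; a character creates a node only if that edge doesn't already exist:
  "zazi" → 4 new (z, a, z, i)
  "zpiqiaizp" → prefix "z" already present; 8 new (p, i, q, i, a, i, z, p)
  "qiqqqzpzzq" → 10 new (q, i, q, q, q, z, p, z, z, q)
  "qzzzizi" → prefix "q" already present; 6 new (z, z, z, i, z, i)
  "ziai" → prefix "z" already present; 3 new (i, a, i)
  "piq" → 3 new (p, i, q)
  "pqqpq" → prefix "p" already present; 4 new (q, q, p, q)
  "iqipqi" → 6 new (i, q, i, p, q, i)
  "aiippizqzz" → 10 new (a, i, i, p, p, i, z, q, z, z)
  "azzpqapq" → prefix "a" already present; 7 new (z, z, p, q, a, p, q)
  "zqzqiaz" → prefix "z" already present; 6 new (q, z, q, i, a, z)
  "zpzqqipqip" → prefix "zp" already present; 8 new (z, q, q, i, p, q, i, p)
Total nodes = 4 + 8 + 10 + 6 + 3 + 3 + 4 + 6 + 10 + 7 + 6 + 8 = 75

75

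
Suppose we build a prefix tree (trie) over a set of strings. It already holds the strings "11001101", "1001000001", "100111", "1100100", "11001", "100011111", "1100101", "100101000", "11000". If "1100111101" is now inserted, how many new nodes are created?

Walking "1100111101" from the root, the first 6 characters ("110011") follow existing edges; "1" is the first miss.
So 10 − 6 = 4 new nodes.

4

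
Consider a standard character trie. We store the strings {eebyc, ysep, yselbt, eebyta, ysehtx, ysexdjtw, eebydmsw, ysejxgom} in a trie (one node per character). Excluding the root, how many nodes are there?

31

Count nodes per top-level branch (shared prefixes stored once):
  'e'-branch (eebyc, eebydmsw, eebyta): 11 nodes
  'y'-branch (ysehtx, ysejxgom, yselbt, ysep, ysexdjtw): 20 nodes
Sum: 31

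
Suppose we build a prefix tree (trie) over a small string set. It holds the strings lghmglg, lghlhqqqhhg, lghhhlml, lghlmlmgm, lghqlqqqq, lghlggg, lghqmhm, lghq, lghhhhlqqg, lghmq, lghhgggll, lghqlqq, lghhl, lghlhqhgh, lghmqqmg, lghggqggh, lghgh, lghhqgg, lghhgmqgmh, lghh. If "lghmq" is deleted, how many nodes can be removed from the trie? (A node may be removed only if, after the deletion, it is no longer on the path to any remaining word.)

A node on "lghmq"'s path can go only if nothing else ends at it or branches off below it.
Every node on "lghmq" is still needed (e.g. by "lghmqqmg"), so nothing is freed.
Nodes removed: 0

0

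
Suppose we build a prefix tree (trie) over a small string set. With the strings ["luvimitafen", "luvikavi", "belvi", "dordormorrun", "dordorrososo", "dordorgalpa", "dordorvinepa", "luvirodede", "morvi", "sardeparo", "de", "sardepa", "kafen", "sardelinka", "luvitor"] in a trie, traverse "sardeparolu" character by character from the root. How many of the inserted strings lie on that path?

2

Walk "sardeparolu" from the root; an end-of-word marker is hit whenever a stored word is a prefix of "sardeparolu".
Prefixes of the query that are stored words: "sardepa", "sardeparo"
Count: 2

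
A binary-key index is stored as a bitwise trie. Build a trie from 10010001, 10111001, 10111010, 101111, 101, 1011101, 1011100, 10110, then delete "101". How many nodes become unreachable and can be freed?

A node on "101"'s path can go only if nothing else ends at it or branches off below it.
Every node on "101" is still needed (e.g. by "10111001"), so nothing is freed.
Nodes removed: 0

0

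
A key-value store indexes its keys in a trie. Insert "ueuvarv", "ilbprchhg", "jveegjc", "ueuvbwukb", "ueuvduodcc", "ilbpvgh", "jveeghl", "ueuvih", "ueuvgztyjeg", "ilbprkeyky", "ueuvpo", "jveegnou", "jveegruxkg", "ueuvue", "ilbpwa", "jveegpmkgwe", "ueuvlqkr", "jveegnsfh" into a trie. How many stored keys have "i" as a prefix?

4

Walk to "i"; the words in its subtree are exactly those with that prefix.
Words under "i": ilbprchhg, ilbprkeyky, ilbpvgh, ilbpwa
Count: 4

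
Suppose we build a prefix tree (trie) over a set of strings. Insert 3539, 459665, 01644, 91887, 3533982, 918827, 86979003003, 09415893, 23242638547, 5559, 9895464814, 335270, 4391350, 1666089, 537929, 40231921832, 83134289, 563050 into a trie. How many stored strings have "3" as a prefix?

3

Traverse to the node for "3", then collect every word in that subtree.
Words under "3": 335270, 3533982, 3539
Count: 3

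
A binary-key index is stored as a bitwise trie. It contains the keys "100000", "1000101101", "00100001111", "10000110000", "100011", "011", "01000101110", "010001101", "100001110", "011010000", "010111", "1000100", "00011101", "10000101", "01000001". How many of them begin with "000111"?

1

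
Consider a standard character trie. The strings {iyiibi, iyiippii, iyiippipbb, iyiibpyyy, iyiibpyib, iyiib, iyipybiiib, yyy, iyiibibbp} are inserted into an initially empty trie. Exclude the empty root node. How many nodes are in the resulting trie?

Trie structure (* marks end of a word):
(root)
├─ i
│  └─ y
│     └─ i
│        ├─ i
│        │  ├─ b *
│        │  │  ├─ i *
│        │  │  │  └─ b
│        │  │  │     └─ b
│        │  │  │        └─ p *
│        │  │  └─ p
│        │  │     └─ y
│        │  │        ├─ i
│        │  │        │  └─ b *
│        │  │        └─ y
│        │  │           └─ y *
│        │  └─ p
│        │     └─ p
│        │        └─ i
│        │           ├─ i *
│        │           └─ p
│        │              └─ b
│        │                 └─ b *
│        └─ p
│           └─ y
│              └─ b
│                 └─ i
│                    └─ i
│                       └─ i
│                          └─ b *
└─ y
   └─ y
      └─ y *
Counting every labelled node above: 32.

32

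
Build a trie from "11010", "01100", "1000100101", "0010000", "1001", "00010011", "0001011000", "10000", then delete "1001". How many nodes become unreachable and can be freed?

1

A node on "1001"'s path can go only if nothing else ends at it or branches off below it.
The suffix "1" (1 node) is used only by "1001"; the node for "100" still has the child "0", so pruning stops there.
Nodes removed: 1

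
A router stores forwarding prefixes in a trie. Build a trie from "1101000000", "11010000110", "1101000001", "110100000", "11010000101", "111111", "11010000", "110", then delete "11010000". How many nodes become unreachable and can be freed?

0

After clearing the end-marker at "11010000", prune upward until reaching a node still needed by another word.
Every node on "11010000" is still needed (e.g. by "1101000000"), so nothing is freed.
Nodes removed: 0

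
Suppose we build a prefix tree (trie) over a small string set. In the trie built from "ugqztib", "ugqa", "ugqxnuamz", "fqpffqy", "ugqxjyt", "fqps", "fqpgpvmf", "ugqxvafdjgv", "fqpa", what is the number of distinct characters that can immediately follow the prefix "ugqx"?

3

Follow the path "ugqx" to its node, then look at its outgoing edges.
Characters that immediately follow "ugqx" among the stored strings: {j, n, v}.
That node has 3 child edges.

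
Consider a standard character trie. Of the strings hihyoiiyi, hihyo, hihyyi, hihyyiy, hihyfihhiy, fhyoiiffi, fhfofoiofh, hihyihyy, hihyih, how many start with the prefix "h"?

7

Filter for entries beginning with "h":
Matches: "hihyfihhiy", "hihyih", "hihyihyy", "hihyo", "hihyoiiyi", "hihyyi", "hihyyiy"
Count: 7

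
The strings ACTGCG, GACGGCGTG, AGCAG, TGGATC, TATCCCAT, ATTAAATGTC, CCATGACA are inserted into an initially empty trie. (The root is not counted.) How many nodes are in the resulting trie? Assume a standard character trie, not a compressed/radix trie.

49

Insert word by word; a character creates a node only if that edge doesn't already exist:
  "ACTGCG" → 6 new (A, C, T, G, C, G)
  "GACGGCGTG" → 9 new (G, A, C, G, G, C, G, T, G)
  "AGCAG" → prefix "A" already present; 4 new (G, C, A, G)
  "TGGATC" → 6 new (T, G, G, A, T, C)
  "TATCCCAT" → prefix "T" already present; 7 new (A, T, C, C, C, A, T)
  "ATTAAATGTC" → prefix "A" already present; 9 new (T, T, A, A, A, T, G, T, C)
  "CCATGACA" → 8 new (C, C, A, T, G, A, C, A)
Total nodes = 6 + 9 + 4 + 6 + 7 + 9 + 8 = 49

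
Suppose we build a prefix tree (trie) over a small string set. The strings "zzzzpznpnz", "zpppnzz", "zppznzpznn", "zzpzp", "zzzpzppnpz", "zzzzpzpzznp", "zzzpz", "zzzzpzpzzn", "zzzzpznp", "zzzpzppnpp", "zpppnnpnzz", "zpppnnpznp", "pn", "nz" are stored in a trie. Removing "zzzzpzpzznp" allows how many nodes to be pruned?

1

A node on "zzzzpzpzznp"'s path can go only if nothing else ends at it or branches off below it.
The suffix "p" (1 node) is used only by "zzzzpzpzznp"; "zzzzpzpzzn" is itself a stored word, so pruning stops there.
Nodes removed: 1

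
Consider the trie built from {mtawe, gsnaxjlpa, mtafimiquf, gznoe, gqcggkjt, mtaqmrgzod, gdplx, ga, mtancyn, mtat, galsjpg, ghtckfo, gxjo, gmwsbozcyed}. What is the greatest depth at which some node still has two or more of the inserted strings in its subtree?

3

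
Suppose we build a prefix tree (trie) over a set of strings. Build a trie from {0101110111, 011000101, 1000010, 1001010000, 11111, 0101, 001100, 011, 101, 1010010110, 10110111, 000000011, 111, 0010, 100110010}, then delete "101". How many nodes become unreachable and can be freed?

0

Walk "101" from the leaf back toward the root, removing each node that no remaining word uses.
Every node on "101" is still needed (e.g. by "1010010110"), so nothing is freed.
Nodes removed: 0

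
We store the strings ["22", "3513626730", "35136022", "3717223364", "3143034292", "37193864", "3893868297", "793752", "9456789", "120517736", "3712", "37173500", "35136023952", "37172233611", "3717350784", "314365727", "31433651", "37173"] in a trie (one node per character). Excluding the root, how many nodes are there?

92

Trace insertions, counting only characters that open a new branch:
  "22" → 2 new (2, 2)
  "3513626730" → 10 new (3, 5, 1, 3, 6, 2, 6, 7, 3, 0)
  "35136022" → prefix "35136" already present; 3 new (0, 2, 2)
  "3717223364" → prefix "3" already present; 9 new (7, 1, 7, 2, 2, 3, 3, 6, 4)
  "3143034292" → prefix "3" already present; 9 new (1, 4, 3, 0, 3, 4, 2, 9, 2)
  "37193864" → prefix "371" already present; 5 new (9, 3, 8, 6, 4)
  "3893868297" → prefix "3" already present; 9 new (8, 9, 3, 8, 6, 8, 2, 9, 7)
  "793752" → 6 new (7, 9, 3, 7, 5, 2)
  "9456789" → 7 new (9, 4, 5, 6, 7, 8, 9)
  "120517736" → 9 new (1, 2, 0, 5, 1, 7, 7, 3, 6)
  "3712" → prefix "371" already present; 1 new (2)
  "37173500" → prefix "3717" already present; 4 new (3, 5, 0, 0)
  "35136023952" → prefix "3513602" already present; 4 new (3, 9, 5, 2)
  "37172233611" → prefix "371722336" already present; 2 new (1, 1)
  "3717350784" → prefix "3717350" already present; 3 new (7, 8, 4)
  "314365727" → prefix "3143" already present; 5 new (6, 5, 7, 2, 7)
  "31433651" → prefix "3143" already present; 4 new (3, 6, 5, 1)
  "37173" → prefix "37173" already present; 0 new (none)
Total nodes = 2 + 10 + 3 + 9 + 9 + 5 + 9 + 6 + 7 + 9 + 1 + 4 + 4 + 2 + 3 + 5 + 4 + 0 = 92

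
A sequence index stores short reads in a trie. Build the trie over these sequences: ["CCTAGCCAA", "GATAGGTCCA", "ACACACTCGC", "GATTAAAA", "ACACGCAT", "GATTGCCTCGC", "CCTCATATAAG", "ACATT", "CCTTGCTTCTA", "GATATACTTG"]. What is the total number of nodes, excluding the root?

Insert word by word; a character creates a node only if that edge doesn't already exist:
  "CCTAGCCAA" → 9 new (C, C, T, A, G, C, C, A, A)
  "GATAGGTCCA" → 10 new (G, A, T, A, G, G, T, C, C, A)
  "ACACACTCGC" → 10 new (A, C, A, C, A, C, T, C, G, C)
  "GATTAAAA" → prefix "GAT" already present; 5 new (T, A, A, A, A)
  "ACACGCAT" → prefix "ACAC" already present; 4 new (G, C, A, T)
  "GATTGCCTCGC" → prefix "GATT" already present; 7 new (G, C, C, T, C, G, C)
  "CCTCATATAAG" → prefix "CCT" already present; 8 new (C, A, T, A, T, A, A, G)
  "ACATT" → prefix "ACA" already present; 2 new (T, T)
  "CCTTGCTTCTA" → prefix "CCT" already present; 8 new (T, G, C, T, T, C, T, A)
  "GATATACTTG" → prefix "GATA" already present; 6 new (T, A, C, T, T, G)
Total nodes = 9 + 10 + 10 + 5 + 4 + 7 + 8 + 2 + 8 + 6 = 69

69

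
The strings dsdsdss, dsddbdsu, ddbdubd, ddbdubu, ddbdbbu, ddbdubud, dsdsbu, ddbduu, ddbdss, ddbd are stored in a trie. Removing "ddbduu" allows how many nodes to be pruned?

After clearing the end-marker at "ddbduu", prune upward until reaching a node still needed by another word.
The suffix "u" (1 node) is used only by "ddbduu"; the node for "ddbdu" still has the child "b", so pruning stops there.
Nodes removed: 1

1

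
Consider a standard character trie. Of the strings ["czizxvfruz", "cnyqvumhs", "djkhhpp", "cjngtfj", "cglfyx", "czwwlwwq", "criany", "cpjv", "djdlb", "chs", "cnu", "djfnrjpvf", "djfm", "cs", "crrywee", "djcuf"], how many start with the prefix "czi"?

Filter for entries beginning with "czi":
Matches: "czizxvfruz"
Count: 1

1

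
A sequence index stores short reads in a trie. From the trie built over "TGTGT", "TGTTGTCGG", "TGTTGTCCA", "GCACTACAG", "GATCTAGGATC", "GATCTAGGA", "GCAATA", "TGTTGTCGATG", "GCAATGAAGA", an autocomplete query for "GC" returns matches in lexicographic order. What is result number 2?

GCAATGAAGA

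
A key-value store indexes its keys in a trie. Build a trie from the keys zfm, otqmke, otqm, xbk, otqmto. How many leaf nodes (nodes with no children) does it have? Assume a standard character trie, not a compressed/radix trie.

4

Leaves are exactly the stored words that no other stored word extends.
Those words: "otqmke", "otqmto", "xbk", "zfm"
Leaf count: 4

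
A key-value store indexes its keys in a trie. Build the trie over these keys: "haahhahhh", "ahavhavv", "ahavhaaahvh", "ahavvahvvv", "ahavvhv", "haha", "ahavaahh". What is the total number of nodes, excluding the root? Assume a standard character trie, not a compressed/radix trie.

Count nodes per top-level branch (shared prefixes stored once):
  'a'-branch (ahavaahh, ahavhaaahvh, ahavhavv, ahavvahvvv, ahavvhv): 25 nodes
  'h'-branch (haahhahhh, haha): 11 nodes
Sum: 36

36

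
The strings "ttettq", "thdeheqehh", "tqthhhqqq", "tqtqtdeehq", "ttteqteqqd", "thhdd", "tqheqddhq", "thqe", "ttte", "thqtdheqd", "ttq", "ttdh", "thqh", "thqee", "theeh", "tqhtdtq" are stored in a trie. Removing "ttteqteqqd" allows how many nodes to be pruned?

6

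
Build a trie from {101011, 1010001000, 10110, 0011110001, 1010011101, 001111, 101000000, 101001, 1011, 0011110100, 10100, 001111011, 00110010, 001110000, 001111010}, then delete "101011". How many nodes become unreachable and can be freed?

2

After clearing the end-marker at "101011", prune upward until reaching a node still needed by another word.
The suffix "11" (2 nodes) is used only by "101011"; the node for "1010" still has the child "0", so pruning stops there.
Nodes removed: 2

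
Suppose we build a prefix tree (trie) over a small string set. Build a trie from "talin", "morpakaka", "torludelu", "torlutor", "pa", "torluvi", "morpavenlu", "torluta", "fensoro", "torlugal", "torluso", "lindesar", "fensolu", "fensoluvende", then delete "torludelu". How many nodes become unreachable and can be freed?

4

A node on "torludelu"'s path can go only if nothing else ends at it or branches off below it.
The suffix "delu" (4 nodes) is used only by "torludelu"; the node for "torlu" still has the child "t", so pruning stops there.
Nodes removed: 4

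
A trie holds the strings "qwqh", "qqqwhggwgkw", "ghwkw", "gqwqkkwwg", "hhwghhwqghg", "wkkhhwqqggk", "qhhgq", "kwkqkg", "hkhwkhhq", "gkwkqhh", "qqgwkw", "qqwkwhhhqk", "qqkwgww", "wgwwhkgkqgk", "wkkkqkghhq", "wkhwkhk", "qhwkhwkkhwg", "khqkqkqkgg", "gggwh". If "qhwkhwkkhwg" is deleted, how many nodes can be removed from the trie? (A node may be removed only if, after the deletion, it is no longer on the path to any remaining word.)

A node on "qhwkhwkkhwg"'s path can go only if nothing else ends at it or branches off below it.
The suffix "wkhwkkhwg" (9 nodes) is used only by "qhwkhwkkhwg"; the node for "qh" still has the child "h", so pruning stops there.
Nodes removed: 9

9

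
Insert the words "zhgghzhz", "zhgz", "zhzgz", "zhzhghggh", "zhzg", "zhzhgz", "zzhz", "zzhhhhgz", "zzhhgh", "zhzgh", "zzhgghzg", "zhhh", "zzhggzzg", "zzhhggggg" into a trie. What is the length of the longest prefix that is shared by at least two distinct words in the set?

Equivalently: take the maximum, over all pairs, of their longest common prefix length.
"zhzhghggh" and "zhzhgz" agree on "zhzhg" (5 characters) before diverging; nothing deeper is shared.
Longest shared-prefix length: 5

5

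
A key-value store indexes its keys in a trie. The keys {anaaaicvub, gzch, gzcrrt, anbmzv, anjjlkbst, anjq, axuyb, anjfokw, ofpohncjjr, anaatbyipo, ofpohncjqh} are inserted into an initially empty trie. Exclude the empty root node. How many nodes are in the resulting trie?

55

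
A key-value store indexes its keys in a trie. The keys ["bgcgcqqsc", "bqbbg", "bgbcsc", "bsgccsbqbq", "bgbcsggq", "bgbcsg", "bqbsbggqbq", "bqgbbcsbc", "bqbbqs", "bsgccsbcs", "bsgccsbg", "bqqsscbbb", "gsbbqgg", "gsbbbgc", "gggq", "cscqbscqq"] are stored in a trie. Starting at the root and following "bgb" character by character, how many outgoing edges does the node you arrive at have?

1

Follow the path "bgb" to its node, then look at its outgoing edges.
Characters that immediately follow "bgb" among the stored strings: {c}.
That node has 1 child edge.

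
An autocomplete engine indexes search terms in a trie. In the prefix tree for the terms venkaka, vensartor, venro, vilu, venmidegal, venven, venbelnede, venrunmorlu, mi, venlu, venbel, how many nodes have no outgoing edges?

10

A leaf is a node with no children — equivalently, the end of a word that is not a proper prefix of any other stored word.
Those words: "mi", "venbelnede", "venkaka", "venlu", "venmidegal", "venro", "venrunmorlu", "vensartor", "venven", "vilu"
Leaf count: 10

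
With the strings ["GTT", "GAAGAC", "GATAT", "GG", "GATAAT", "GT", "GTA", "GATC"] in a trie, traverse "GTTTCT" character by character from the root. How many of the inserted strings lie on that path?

2

Traverse "GTTTCT" character by character; count nodes along the way that are marked as word ends.
Prefixes of the query that are stored words: "GT", "GTT"
Count: 2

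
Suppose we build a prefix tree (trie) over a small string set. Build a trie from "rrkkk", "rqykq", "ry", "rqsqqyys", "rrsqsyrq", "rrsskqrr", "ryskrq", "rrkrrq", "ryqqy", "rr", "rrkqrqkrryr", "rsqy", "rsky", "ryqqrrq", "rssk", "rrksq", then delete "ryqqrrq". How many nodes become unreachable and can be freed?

3

After clearing the end-marker at "ryqqrrq", prune upward until reaching a node still needed by another word.
The suffix "rrq" (3 nodes) is used only by "ryqqrrq"; the node for "ryqq" still has the child "y", so pruning stops there.
Nodes removed: 3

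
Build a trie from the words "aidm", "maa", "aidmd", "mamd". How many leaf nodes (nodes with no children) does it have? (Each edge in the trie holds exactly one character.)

3

Leaves are exactly the stored words that no other stored word extends.
Those words: "aidmd", "maa", "mamd"
Leaf count: 3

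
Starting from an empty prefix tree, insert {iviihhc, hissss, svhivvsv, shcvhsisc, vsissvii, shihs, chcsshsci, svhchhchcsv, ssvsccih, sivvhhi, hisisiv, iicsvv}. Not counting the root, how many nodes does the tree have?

Count nodes per top-level branch (shared prefixes stored once):
  'c'-branch (chcsshsci): 9 nodes
  'h'-branch (hisisiv, hissss): 10 nodes
  'i'-branch (iicsvv, iviihhc): 12 nodes
  's'-branch (shcvhsisc, shihs, sivvhhi, ssvsccih, svhchhchcsv, svhivvsv): 40 nodes
  'v'-branch (vsissvii): 8 nodes
Sum: 79

79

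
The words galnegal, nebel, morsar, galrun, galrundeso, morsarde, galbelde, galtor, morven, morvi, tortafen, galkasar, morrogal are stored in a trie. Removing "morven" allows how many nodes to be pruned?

A node on "morven"'s path can go only if nothing else ends at it or branches off below it.
The suffix "en" (2 nodes) is used only by "morven"; the node for "morv" still has the child "i", so pruning stops there.
Nodes removed: 2

2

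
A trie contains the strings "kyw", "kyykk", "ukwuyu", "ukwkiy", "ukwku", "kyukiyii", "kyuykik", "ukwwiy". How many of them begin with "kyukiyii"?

1

Filter for entries beginning with "kyukiyii":
Words under "kyukiyii": kyukiyii
Count: 1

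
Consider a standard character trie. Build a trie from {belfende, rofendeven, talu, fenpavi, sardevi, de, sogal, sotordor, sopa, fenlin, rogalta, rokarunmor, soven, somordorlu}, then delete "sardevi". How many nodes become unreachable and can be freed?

Walk "sardevi" from the leaf back toward the root, removing each node that no remaining word uses.
The suffix "ardevi" (6 nodes) is used only by "sardevi"; the node for "s" still has the child "o", so pruning stops there.
Nodes removed: 6

6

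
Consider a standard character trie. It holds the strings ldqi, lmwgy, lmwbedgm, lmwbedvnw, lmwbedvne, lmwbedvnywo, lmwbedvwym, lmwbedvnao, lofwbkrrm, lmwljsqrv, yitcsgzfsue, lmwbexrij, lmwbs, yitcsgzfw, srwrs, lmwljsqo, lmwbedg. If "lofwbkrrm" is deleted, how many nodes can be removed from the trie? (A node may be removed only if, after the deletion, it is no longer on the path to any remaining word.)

8

Walk "lofwbkrrm" from the leaf back toward the root, removing each node that no remaining word uses.
The suffix "ofwbkrrm" (8 nodes) is used only by "lofwbkrrm"; the node for "l" still has the child "d", so pruning stops there.
Nodes removed: 8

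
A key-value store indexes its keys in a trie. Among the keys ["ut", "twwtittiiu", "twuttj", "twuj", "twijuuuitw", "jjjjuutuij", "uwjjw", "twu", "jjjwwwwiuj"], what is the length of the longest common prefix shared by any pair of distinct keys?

3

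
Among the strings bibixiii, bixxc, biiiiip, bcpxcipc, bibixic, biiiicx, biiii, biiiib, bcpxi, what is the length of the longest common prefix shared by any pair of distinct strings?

6

Look for the deepest trie node that still has at least two words in its subtree.
"bibixic" and "bibixiii" agree on "bibixi" (6 characters) before diverging; nothing deeper is shared.
Longest shared-prefix length: 6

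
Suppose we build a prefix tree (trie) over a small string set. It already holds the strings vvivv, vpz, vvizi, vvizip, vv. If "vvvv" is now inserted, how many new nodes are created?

The longest prefix of "vvvv" already in the trie is "vv" (length 2).
So 4 − 2 = 2 new nodes.

2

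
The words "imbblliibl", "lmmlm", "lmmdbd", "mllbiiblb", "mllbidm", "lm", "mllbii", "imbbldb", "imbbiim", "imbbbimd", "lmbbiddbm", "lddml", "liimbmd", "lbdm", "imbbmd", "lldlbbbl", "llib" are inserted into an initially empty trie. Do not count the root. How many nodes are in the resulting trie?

69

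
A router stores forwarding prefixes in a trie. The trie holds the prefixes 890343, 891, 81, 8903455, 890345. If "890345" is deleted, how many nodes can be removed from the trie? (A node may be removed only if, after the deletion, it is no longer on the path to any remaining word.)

0

A node on "890345"'s path can go only if nothing else ends at it or branches off below it.
Every node on "890345" is still needed (e.g. by "8903455"), so nothing is freed.
Nodes removed: 0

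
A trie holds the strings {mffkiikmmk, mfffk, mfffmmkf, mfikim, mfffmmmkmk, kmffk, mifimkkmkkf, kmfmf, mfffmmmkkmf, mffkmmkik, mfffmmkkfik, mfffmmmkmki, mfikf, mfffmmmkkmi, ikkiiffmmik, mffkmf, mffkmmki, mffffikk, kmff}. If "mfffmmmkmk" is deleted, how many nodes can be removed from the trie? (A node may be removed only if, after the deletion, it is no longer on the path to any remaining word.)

A node on "mfffmmmkmk"'s path can go only if nothing else ends at it or branches off below it.
Every node on "mfffmmmkmk" is still needed (e.g. by "mfffmmmkmki"), so nothing is freed.
Nodes removed: 0

0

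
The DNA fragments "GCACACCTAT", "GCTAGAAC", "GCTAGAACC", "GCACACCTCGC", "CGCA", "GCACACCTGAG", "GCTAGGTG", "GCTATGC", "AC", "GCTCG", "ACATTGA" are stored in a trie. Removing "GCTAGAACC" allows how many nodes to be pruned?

A node on "GCTAGAACC"'s path can go only if nothing else ends at it or branches off below it.
The suffix "C" (1 node) is used only by "GCTAGAACC"; "GCTAGAAC" is itself a stored word, so pruning stops there.
Nodes removed: 1

1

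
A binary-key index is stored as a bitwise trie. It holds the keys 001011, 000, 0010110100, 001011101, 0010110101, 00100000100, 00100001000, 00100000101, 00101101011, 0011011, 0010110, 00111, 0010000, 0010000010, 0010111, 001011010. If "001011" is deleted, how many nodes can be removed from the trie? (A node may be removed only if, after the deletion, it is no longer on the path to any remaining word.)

0

After clearing the end-marker at "001011", prune upward until reaching a node still needed by another word.
Every node on "001011" is still needed (e.g. by "0010110100"), so nothing is freed.
Nodes removed: 0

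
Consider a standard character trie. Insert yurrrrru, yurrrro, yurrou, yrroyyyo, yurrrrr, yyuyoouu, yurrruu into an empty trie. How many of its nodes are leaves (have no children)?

Leaves are exactly the stored words that no other stored word extends.
Those words: "yrroyyyo", "yurrou", "yurrrro", "yurrrrru", "yurrruu", "yyuyoouu"
Leaf count: 6

6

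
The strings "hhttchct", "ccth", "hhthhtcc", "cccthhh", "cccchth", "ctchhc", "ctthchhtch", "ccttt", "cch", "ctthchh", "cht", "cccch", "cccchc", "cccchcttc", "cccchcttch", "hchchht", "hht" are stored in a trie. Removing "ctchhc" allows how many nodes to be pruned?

4

A node on "ctchhc"'s path can go only if nothing else ends at it or branches off below it.
The suffix "chhc" (4 nodes) is used only by "ctchhc"; the node for "ct" still has the child "t", so pruning stops there.
Nodes removed: 4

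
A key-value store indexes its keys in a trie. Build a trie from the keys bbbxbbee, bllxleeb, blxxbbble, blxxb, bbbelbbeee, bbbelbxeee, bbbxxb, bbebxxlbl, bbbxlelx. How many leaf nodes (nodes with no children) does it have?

8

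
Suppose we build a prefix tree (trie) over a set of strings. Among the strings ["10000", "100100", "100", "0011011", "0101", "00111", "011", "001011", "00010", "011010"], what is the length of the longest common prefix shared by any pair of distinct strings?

Look for the deepest trie node that still has at least two words in its subtree.
e.g. "0011011" and "00111" share the prefix "0011" of length 4; no pair shares a longer one.
Longest shared-prefix length: 4

4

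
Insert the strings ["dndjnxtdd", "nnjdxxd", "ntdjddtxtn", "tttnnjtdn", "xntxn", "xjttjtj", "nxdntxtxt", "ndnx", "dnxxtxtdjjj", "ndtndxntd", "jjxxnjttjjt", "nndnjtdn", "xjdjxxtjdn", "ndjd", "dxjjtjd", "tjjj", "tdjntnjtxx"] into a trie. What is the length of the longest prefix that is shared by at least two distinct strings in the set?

2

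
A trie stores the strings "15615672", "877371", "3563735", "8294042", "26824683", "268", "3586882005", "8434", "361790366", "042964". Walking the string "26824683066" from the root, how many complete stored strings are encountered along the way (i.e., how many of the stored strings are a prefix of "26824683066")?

2

Check each prefix of "26824683066" against the stored set — each match is an end-marker on the path.
Prefixes of the query that are stored words: "268", "26824683"
Count: 2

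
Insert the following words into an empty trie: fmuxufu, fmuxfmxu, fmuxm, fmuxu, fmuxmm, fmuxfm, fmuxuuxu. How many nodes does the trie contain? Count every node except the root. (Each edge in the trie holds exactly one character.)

Trie structure (* marks end of a word):
(root)
└─ f
   └─ m
      └─ u
         └─ x
            ├─ f
            │  └─ m *
            │     └─ x
            │        └─ u *
            ├─ m *
            │  └─ m *
            └─ u *
               ├─ f
               │  └─ u *
               └─ u
                  └─ x
                     └─ u *
Counting every labelled node above: 16.

16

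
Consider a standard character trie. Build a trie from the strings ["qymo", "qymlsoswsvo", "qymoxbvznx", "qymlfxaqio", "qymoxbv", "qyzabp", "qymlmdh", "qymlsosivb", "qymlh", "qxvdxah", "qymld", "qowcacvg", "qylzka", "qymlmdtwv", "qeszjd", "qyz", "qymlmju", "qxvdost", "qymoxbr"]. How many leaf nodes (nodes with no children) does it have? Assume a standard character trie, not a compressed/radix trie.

16

Leaves are exactly the stored words that no other stored word extends.
Those words: "qeszjd", "qowcacvg", "qxvdost", "qxvdxah", "qylzka", "qymld", "qymlfxaqio", "qymlh", "qymlmdh", "qymlmdtwv", "qymlmju", "qymlsosivb", "qymlsoswsvo", "qymoxbr", "qymoxbvznx", "qyzabp"
Leaf count: 16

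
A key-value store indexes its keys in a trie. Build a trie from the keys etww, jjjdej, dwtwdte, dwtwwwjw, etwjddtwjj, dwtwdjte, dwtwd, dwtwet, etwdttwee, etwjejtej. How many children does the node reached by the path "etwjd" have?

Follow the path "etwjd" to its node, then look at its outgoing edges.
Characters that immediately follow "etwjd" among the stored strings: {d}.
That node has 1 child edge.

1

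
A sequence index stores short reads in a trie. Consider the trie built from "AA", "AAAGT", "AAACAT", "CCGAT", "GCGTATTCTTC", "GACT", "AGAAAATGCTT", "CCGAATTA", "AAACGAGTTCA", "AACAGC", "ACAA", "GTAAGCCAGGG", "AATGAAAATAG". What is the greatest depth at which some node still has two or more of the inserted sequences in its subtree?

Look for the deepest trie node that still has at least two words in its subtree.
"AAACAT" and "AAACGAGTTCA" agree on "AAAC" (4 characters) before diverging; nothing deeper is shared.
Longest shared-prefix length: 4

4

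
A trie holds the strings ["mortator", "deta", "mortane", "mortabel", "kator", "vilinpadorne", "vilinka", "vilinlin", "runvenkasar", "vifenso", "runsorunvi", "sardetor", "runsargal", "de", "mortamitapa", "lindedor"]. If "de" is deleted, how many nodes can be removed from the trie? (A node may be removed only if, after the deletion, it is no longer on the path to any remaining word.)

0

Walk "de" from the leaf back toward the root, removing each node that no remaining word uses.
Every node on "de" is still needed (e.g. by "deta"), so nothing is freed.
Nodes removed: 0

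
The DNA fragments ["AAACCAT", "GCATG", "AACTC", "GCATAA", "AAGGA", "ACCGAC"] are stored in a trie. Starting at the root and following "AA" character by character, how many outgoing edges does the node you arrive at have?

The children of the "AA" node are the distinct next characters among strings starting with "AA".
Characters that immediately follow "AA" among the stored strings: {A, C, G}.
That node has 3 child edges.

3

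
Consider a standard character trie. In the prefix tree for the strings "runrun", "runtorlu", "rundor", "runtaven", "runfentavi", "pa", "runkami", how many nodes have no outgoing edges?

7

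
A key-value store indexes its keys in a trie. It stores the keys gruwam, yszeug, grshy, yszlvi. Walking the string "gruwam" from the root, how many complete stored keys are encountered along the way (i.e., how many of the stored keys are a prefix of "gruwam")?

Check each prefix of "gruwam" against the stored set — each match is an end-marker on the path.
Prefixes of the query that are stored words: "gruwam"
Count: 1

1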